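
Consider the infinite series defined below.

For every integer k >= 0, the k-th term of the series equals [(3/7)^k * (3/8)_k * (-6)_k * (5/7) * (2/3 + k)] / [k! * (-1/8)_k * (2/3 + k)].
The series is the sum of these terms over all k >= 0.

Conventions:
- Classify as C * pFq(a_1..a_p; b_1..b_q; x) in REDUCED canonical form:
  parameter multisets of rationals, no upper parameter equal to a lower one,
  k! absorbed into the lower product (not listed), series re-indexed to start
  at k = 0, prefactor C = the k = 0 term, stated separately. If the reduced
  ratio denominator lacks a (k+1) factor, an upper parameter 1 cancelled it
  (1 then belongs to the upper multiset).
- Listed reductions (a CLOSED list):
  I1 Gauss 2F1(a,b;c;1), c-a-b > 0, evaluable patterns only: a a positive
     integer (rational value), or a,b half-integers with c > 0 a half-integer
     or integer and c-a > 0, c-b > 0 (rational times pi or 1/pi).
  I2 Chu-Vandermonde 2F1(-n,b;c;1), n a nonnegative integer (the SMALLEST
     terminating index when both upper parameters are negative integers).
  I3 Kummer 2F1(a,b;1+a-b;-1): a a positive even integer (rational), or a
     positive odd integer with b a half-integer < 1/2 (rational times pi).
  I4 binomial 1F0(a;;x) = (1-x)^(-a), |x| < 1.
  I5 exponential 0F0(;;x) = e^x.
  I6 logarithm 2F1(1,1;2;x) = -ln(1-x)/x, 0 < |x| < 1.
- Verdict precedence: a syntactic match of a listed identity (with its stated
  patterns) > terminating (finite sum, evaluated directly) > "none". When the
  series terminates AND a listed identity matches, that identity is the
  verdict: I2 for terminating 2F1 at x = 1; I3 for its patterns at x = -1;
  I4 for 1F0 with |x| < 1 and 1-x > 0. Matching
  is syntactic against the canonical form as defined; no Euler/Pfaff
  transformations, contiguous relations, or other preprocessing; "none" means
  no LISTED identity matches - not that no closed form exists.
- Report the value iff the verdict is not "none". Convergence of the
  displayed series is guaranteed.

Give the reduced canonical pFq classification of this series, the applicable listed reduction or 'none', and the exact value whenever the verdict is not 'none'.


Reduced: x = 3/7, 2F1, upper = {-6, 3/8}, lower = {-1/8}, C = 5/7. Verdict: terminating - no listed pattern fits, but -6 in the upper list cuts the series at k = 6; direct evaluation. Sum: 12062064640/7633420067.

Key observation: from the first term 5/7: k + 2/3 divides numerator and denominator alike; prefactor 5/7 after cancelling.
Step ratio: r(k) = (3/7) * (k-6) (k+3/8) / [(k-1/8) (k+1)] - poly over poly, x = (3/7) from leading terms; C = 5/7 at k = 0.


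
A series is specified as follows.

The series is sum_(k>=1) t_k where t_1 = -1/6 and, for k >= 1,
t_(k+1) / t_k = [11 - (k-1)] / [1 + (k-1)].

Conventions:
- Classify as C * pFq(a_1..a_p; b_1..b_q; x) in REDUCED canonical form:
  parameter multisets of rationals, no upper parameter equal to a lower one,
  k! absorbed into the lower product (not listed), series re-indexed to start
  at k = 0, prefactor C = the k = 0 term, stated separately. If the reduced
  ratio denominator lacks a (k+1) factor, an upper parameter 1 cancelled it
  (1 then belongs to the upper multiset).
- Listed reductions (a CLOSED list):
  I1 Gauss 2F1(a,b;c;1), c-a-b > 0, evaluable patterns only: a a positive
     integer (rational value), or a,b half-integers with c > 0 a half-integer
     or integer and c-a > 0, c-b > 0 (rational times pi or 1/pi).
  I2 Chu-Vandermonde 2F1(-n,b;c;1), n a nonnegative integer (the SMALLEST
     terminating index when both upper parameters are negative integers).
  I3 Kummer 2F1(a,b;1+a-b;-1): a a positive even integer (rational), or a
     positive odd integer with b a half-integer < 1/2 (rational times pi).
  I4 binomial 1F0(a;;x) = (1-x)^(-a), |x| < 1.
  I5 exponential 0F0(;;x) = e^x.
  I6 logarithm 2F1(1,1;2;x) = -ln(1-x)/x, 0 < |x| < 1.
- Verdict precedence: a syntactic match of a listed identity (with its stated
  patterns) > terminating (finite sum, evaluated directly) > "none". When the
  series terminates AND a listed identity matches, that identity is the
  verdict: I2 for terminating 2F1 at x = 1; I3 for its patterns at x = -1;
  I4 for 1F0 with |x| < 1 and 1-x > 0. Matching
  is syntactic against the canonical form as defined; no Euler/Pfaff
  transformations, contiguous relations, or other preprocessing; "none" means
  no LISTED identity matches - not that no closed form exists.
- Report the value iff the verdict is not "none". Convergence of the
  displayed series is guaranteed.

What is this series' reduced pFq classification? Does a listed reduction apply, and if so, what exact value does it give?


At argument -1: a 1F0 with upper {-11}, lower {-}, scaled by C = -1/6. Verdict: terminating - upper parameter -11 makes this a finite sum (last index 11), evaluated exactly. Sum: -1024/3.

Key observation: from the first term -1/6: factor the ratio over Q (C = -1/6, x = -1): negated roots = parameters.
Term ratio: r(k) = (-1) * (k-11) / [(k+1)] - rational; roots negated = parameters, x = (-1), C = -1/6.


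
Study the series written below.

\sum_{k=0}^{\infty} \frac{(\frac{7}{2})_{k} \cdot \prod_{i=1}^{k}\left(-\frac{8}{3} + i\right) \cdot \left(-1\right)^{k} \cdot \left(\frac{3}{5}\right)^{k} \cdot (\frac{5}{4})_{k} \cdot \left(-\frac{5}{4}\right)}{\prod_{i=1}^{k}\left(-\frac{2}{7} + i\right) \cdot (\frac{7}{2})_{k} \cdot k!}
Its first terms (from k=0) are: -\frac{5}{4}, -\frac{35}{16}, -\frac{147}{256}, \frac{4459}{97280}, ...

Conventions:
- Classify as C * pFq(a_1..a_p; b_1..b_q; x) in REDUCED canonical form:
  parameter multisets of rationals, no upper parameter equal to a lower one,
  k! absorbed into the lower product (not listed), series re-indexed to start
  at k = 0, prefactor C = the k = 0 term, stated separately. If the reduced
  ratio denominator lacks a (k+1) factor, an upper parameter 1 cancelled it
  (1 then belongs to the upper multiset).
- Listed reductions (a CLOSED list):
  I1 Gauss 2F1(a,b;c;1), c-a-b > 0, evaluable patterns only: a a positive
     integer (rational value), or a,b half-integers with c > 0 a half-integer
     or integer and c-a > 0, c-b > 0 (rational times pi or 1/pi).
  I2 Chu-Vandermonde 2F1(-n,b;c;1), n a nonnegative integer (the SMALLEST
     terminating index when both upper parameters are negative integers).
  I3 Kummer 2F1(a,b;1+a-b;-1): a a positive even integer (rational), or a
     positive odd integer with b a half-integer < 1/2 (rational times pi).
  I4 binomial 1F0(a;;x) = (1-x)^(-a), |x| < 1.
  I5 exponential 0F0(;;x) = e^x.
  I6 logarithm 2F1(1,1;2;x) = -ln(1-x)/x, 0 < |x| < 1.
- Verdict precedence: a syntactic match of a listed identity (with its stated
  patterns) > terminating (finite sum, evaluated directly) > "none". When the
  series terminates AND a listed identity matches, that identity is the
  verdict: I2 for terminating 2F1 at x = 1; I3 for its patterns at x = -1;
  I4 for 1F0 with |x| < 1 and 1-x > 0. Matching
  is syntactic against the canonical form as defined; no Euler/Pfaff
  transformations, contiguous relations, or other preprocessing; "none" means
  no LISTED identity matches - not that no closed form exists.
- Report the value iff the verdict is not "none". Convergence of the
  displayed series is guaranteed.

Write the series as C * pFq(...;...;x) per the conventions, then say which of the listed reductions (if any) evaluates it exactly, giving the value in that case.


Canonical form: C = -\frac{5}{4} times 2F1 with upper {-\frac{5}{3}, \frac{5}{4}}, lower {\frac{5}{7}}, x = -\frac{3}{5}. Verdict: none. No listed pattern accepts 2F1(-\frac{5}{3}, \frac{5}{4}; \frac{5}{7}; -\frac{3}{5}).

Key step: with t_0 = -\frac{5}{4}, the running product (prefactor -5/4) telescopes to a rising factorial.
Adjacent-term ratio: r(k) = -\frac{3}{5} * (k-\frac{5}{3}) (k+\frac{5}{4}) / [(k+\frac{5}{7}) (k+1)] - rational; roots negated = parameters, x = -\frac{3}{5}, C = -\frac{5}{4}.


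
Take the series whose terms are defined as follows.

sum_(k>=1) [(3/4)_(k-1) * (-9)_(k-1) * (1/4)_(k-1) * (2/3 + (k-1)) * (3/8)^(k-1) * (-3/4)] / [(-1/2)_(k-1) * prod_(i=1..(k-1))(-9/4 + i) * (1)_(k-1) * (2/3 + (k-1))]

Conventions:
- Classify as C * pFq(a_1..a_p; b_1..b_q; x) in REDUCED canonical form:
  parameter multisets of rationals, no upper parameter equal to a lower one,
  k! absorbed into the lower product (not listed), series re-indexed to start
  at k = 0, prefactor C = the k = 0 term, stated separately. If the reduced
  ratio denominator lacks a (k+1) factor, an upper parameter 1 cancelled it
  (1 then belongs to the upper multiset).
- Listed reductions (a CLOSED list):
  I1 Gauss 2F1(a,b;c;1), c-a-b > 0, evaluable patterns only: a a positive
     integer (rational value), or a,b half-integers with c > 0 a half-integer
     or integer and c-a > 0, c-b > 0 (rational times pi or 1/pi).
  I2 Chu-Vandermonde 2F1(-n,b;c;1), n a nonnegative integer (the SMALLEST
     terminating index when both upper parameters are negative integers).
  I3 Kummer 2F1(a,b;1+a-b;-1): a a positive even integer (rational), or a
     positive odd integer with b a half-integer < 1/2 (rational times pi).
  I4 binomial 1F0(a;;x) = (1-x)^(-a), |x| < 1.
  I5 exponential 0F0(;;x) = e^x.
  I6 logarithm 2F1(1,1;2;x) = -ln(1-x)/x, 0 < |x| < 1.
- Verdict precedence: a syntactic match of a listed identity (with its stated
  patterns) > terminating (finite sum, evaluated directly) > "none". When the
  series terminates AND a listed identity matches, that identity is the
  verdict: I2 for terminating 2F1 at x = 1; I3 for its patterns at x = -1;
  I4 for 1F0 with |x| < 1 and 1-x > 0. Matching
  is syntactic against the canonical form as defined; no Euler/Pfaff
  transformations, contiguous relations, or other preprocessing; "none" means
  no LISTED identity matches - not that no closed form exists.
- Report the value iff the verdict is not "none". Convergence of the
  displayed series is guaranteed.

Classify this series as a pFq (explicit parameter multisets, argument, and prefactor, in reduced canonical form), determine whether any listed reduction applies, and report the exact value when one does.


At argument 3/8: a 3F2 with upper {-9, 1/4, 3/4}, lower {-5/4, -1/2}, scaled by C = -3/4. Verdict: terminating - the sum ends at index 9 because -9 is a negative integer; exact evaluation follows. Its exact value is -44241321434151/15118284881920.

Key observation: with t_0 = -3/4, (1)_k (C = -3/4, x = 3/8) is k! itself.
Step ratio: r(k) = (3/8) * (k-9) (k+1/4) (k+3/4) / [(k-5/4) (k-1/2) (k+1)] - rational in k. x = (3/8); t_0 = -3/4; negate the roots.


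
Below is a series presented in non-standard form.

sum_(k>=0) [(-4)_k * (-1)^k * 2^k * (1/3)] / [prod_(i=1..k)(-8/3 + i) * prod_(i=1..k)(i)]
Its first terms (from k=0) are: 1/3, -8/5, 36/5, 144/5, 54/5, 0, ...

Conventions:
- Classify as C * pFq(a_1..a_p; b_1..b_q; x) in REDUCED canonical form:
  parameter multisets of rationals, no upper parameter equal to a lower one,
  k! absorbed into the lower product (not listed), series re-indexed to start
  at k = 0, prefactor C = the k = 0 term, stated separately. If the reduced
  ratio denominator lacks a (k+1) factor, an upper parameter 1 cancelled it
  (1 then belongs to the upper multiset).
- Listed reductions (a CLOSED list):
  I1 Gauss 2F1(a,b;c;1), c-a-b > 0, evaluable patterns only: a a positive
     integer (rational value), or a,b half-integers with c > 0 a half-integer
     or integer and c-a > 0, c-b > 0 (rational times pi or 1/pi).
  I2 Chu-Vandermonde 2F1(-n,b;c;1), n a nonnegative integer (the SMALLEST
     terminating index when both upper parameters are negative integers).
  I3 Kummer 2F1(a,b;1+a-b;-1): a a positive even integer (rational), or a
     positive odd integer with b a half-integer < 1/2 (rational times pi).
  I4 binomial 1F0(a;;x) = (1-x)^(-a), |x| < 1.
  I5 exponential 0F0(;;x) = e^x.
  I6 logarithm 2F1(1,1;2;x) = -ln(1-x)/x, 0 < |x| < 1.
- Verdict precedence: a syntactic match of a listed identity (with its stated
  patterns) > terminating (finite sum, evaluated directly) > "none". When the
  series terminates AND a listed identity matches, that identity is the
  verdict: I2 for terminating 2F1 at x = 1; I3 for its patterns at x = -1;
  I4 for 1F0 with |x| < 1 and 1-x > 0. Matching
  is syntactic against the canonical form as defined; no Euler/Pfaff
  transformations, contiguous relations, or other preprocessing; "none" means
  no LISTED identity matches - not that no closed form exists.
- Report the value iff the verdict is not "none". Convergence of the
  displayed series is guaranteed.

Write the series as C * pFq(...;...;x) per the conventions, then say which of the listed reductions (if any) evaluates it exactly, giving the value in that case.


Classification (C = 1/3): 1F1 with upper {-4}, lower {-5/3}, argument x = -2. Verdict: terminating - upper parameter -4 makes this a finite sum (last index 4), evaluated exactly. Sum: 683/15.

Key step: with t_0 = 1/3, the lower running product (C = 1/3) is a rising factorial.
Adjacent-term ratio: r(k) = (-2) * (k-4) / [(k-5/3) (k+1)] - rational in k. x = (-2); t_0 = 1/3; negate the roots.


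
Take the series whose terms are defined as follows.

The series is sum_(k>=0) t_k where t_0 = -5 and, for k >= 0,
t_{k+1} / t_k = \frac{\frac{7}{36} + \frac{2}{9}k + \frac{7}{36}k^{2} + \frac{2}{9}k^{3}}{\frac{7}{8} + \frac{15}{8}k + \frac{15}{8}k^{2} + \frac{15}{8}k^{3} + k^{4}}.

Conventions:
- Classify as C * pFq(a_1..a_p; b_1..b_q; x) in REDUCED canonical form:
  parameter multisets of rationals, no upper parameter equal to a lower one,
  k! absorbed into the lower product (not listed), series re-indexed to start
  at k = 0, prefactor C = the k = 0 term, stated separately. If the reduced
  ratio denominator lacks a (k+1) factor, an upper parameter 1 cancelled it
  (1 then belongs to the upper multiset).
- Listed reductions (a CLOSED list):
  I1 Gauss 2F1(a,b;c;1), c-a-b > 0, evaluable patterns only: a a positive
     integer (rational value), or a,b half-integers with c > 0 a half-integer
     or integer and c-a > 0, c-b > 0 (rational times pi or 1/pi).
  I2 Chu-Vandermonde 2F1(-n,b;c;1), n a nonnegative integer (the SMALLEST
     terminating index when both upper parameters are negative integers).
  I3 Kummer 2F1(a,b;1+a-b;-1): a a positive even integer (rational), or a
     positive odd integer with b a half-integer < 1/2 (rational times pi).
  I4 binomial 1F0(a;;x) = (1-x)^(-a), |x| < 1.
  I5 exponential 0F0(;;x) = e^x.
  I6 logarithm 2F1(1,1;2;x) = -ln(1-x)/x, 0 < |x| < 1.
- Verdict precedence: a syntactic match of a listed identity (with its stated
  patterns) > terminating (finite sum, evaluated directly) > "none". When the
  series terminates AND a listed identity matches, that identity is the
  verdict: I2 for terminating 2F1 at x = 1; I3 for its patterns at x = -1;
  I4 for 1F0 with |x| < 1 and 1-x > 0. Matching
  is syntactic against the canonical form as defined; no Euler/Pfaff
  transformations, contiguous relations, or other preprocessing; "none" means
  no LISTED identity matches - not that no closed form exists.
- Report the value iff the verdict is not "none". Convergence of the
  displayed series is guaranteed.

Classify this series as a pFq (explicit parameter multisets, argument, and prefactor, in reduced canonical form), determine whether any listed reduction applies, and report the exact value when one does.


Canonical form: C = -5 times 0F0 with upper {-}, lower {-}, x = \frac{2}{9}. Verdict: exponential (I5) fires (the 0F0 exponential series at x = \frac{2}{9}). Sum: \left(-5\right) \cdot e^{\frac{2}{9}}.

Key observation: from the first term -5: the parameter 7/8 appears in both the upper and lower lists and cancels (alongside the other common factor).
Adjacent-term ratio: r(k) = \frac{2}{9} * 1 / [(k+1)] - poly over poly, x = \frac{2}{9} from leading terms; C = -5 at k = 0.


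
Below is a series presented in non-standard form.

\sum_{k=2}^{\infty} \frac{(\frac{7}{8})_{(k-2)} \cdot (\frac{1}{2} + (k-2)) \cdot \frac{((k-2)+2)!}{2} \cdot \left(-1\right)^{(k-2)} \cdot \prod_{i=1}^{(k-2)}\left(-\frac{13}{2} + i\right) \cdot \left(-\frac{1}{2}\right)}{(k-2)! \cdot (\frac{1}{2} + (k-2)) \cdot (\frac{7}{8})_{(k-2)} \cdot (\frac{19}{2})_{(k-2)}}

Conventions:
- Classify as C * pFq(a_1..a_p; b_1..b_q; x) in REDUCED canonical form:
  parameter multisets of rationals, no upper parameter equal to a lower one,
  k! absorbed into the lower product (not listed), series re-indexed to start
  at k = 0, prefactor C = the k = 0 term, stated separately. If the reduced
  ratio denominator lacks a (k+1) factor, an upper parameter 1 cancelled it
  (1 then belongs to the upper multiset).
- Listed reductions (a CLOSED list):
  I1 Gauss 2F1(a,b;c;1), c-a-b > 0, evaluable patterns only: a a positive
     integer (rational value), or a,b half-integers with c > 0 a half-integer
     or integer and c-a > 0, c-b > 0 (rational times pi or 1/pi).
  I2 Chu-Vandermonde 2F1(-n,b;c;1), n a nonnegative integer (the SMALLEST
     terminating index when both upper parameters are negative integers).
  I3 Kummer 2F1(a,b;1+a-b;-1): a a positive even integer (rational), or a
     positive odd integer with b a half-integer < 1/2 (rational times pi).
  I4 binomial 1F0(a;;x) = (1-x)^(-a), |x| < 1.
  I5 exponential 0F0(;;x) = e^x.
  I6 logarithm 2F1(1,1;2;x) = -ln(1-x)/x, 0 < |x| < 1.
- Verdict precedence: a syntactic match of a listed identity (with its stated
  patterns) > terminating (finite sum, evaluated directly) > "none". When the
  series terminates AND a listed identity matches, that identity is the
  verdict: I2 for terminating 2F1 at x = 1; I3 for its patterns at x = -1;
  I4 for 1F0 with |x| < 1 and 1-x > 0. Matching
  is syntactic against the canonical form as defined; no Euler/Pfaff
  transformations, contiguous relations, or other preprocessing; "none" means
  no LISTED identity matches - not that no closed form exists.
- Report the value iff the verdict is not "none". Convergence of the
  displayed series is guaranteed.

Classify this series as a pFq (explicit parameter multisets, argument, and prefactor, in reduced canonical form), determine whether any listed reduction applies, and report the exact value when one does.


Classification (C = -\frac{1}{2}): 2F1 with upper {-\frac{11}{2}, 3}, lower {\frac{19}{2}}, argument x = -1. Verdict: the Kummer evaluation I3 applies (x = -1; c = \frac{19}{2} equals 1+a-b for upper {-\frac{11}{2}, 3}: listed pattern). Exact value: \left(-\frac{109395}{131072}\right) \cdot \pi.

Key step: t_0 being -\frac{1}{2}, striking the common factor k + 1/2 reduces the term (C = -1/2, x = -1).
Ratio: r(k) = -1 * (k-\frac{11}{2}) (k+3) / [(k+\frac{19}{2}) (k+1)] - rational in k. x = -1; t_0 = -\frac{1}{2}; negate the roots.


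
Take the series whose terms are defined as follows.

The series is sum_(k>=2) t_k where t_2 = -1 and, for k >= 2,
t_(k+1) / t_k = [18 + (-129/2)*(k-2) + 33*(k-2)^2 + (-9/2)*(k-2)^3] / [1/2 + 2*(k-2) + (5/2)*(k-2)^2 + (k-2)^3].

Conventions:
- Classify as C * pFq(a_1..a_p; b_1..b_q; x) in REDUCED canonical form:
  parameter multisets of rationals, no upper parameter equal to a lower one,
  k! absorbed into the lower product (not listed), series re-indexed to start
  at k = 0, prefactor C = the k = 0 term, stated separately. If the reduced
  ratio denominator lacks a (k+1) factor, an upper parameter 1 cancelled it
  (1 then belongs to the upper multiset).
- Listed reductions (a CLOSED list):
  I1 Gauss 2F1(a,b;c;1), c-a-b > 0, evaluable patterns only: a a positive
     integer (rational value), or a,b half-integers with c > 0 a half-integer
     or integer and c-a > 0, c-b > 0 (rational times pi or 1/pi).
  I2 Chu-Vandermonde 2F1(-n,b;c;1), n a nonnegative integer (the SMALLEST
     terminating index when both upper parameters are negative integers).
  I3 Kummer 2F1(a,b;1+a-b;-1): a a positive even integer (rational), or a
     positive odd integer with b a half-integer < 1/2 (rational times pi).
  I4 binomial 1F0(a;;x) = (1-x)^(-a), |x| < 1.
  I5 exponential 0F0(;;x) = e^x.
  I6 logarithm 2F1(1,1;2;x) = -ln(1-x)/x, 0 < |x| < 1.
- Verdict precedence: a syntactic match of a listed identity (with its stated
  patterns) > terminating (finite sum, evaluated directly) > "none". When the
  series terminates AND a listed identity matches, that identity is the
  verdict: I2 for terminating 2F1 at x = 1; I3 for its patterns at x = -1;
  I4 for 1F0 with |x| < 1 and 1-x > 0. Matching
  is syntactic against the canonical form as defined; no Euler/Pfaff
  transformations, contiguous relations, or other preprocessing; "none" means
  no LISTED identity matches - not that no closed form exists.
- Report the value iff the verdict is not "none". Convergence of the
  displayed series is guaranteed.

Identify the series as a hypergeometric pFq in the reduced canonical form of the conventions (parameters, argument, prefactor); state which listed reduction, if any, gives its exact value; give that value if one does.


At argument -9/2: a 3F2 with upper {-4, -3, -1/3}, lower {1/2, 1}, scaled by C = -1. Verdict: terminating. With -3 upstairs the series is a 4-term polynomial sum; evaluated term by term. Hence: -1.

The tell: x = (-9/2) and factor the ratio over Q (C = -1, x = -9/2): negated roots = parameters.
Term ratio: r(k) = (-9/2) * (k-4) (k-3) (k-1/3) / [(k+1/2) (k+1) (k+1)] ; factor over Q: parameters, x = (-9/2), and C = -1.


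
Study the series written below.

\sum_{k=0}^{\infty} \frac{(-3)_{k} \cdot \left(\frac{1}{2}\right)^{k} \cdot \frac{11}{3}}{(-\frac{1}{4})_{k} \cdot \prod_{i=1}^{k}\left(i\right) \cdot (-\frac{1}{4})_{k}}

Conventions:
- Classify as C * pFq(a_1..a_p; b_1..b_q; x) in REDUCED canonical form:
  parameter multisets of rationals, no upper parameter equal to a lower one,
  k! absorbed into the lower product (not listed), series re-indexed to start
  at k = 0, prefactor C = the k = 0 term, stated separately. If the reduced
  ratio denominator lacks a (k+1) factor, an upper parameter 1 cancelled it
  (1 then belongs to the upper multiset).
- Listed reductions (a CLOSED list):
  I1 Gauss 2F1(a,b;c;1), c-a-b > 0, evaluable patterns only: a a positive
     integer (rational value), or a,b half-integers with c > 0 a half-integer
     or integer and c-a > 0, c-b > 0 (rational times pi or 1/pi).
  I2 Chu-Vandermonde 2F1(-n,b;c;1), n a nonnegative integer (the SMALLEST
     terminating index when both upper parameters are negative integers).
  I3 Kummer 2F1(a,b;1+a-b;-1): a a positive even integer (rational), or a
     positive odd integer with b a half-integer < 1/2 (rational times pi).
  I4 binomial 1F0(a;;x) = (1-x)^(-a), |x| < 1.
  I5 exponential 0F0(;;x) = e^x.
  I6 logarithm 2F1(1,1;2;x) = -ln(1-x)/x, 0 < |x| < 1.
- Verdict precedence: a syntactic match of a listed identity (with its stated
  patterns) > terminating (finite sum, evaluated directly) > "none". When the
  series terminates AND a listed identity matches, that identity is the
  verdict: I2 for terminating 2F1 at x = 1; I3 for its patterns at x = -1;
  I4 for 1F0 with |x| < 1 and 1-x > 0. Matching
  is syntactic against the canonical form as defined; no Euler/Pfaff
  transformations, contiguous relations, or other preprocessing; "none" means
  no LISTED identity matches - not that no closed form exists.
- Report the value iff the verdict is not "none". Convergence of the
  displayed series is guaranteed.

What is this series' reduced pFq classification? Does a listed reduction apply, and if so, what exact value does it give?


Classification (C = \frac{11}{3}): 1F2 with upper {-3}, lower {-\frac{1}{4}, -\frac{1}{4}}, argument x = \frac{1}{2}. Verdict: terminating - upper parameter -3 makes this a finite sum (last index 3), evaluated exactly. Exact value: -\frac{13717}{1323}.

Structural cue: t_0 being \frac{11}{3}, the product of the first k integers (prefactor 11/3) is k!.
Adjacent-term ratio: r(k) = \frac{1}{2} * (k-3) / [(k-\frac{1}{4}) (k-\frac{1}{4}) (k+1)] - poly over poly, x = \frac{1}{2} from leading terms; C = \frac{11}{3} at k = 0.


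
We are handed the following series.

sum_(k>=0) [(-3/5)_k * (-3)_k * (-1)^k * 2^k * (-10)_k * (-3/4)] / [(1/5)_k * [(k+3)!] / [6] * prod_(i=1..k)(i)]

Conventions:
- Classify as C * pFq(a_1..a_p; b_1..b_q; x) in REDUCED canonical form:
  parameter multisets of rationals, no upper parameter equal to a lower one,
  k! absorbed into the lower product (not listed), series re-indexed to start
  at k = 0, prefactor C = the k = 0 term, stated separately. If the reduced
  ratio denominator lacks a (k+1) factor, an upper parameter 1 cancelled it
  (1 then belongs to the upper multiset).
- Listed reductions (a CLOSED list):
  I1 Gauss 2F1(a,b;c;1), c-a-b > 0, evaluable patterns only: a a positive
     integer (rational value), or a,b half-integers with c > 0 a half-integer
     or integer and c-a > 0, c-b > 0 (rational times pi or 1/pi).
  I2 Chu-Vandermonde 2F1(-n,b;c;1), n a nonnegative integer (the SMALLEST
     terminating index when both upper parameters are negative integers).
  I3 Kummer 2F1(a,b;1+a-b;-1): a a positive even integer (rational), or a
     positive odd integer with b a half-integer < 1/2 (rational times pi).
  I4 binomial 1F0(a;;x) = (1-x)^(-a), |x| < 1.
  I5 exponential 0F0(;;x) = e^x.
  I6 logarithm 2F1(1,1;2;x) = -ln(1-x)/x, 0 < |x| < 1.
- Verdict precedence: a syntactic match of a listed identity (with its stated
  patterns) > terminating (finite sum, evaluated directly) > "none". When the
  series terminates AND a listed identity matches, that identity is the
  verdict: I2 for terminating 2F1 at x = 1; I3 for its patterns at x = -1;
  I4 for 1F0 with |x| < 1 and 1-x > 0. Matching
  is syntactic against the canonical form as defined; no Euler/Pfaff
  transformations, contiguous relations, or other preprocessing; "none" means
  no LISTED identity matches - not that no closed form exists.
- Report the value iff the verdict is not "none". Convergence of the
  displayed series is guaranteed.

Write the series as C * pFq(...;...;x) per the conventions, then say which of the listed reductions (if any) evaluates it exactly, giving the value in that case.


The series (x = -2) is 3F2: upper {-10, -3, -3/5}, lower {1/5, 4}, prefactor -3/4. Verdict: terminating. With -3 upstairs the series is a 4-term polynomial sum; evaluated term by term. Sum: -186/11.

The tell: x = (-2) and the product of the first k integers (C = -3/4) is k!.
Step ratio: r(k) = (-2) * (k-10) (k-3) (k-3/5) / [(k+1/5) (k+4) (k+1)] ; factor over Q: parameters, x = (-2), and C = -3/4.


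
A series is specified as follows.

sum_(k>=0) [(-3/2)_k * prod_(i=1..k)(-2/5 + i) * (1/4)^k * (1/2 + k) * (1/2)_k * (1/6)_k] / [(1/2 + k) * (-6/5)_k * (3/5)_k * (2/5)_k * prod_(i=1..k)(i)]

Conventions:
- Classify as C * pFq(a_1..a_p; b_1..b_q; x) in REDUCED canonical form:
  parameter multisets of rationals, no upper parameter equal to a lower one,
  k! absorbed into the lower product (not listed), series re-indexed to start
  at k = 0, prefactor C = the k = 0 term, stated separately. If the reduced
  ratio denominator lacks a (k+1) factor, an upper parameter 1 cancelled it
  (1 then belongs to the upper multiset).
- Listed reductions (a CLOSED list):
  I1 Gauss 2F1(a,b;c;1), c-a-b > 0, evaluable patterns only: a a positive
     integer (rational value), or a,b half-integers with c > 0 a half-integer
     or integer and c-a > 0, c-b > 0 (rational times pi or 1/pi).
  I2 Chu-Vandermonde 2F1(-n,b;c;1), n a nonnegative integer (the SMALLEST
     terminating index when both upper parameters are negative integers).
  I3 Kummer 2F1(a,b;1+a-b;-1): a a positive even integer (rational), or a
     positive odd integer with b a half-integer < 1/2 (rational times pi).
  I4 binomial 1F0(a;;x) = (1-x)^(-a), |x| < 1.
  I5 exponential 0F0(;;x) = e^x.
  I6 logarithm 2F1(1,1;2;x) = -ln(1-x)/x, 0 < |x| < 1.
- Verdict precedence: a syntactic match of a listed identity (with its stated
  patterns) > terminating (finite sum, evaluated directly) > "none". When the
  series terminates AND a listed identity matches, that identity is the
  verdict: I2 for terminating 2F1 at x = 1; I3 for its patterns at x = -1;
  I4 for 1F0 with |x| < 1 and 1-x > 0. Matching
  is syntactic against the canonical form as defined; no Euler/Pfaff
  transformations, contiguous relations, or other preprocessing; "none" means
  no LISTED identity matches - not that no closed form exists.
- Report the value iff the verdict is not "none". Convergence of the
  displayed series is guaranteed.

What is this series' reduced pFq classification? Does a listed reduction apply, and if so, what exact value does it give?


Classification (C = 1): 3F2 with upper {-3/2, 1/6, 1/2}, lower {-6/5, 2/5}, argument x = 1/4. Verdict: none here - no I1-I6 shape fits x = 1/4 with lower {-6/5, 2/5}.

Key observation: t_0 being 1, the running product (C = 1, x = 1/4) telescopes to a rising factorial.
Ratio: r(k) = (1/4) * (k-3/2) (k+1/6) (k+1/2) / [(k-6/5) (k+2/5) (k+1)] - rational in k, leading ratio (1/4); with t_0 = 1, classification follows.


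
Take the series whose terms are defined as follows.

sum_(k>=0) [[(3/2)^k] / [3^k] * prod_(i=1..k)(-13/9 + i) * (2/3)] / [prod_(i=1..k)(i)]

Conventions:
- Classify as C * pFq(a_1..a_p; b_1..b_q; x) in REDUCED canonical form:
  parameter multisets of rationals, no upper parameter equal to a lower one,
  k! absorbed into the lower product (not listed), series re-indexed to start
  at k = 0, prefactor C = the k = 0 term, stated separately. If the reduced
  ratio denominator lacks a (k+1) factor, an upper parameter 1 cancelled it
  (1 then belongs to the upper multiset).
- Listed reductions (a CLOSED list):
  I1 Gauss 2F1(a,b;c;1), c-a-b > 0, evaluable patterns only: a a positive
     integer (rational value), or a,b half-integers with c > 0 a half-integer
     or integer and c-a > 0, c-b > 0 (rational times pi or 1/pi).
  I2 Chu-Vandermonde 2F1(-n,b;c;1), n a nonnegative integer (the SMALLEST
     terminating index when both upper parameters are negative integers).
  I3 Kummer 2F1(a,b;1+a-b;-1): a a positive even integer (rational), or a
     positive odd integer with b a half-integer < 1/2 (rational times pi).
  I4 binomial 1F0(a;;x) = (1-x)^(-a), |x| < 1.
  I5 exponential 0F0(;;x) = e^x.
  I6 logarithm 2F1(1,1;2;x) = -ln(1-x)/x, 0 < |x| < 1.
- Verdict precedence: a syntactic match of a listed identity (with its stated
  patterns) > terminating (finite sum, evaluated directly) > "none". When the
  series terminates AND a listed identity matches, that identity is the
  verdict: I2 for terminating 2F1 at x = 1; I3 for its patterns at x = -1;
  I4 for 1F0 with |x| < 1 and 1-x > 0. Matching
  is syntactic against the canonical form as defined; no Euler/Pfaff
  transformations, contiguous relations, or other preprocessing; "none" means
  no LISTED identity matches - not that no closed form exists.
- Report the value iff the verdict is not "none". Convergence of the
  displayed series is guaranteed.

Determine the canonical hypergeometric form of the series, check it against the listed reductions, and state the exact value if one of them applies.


First insight: from the first term 2/3: the two k-th powers (C = 2/3, x = 1/2) combine into one argument.
Step ratio: r(k) = (1/2) * (k-4/9) / [(k+1)] - rational in k. x = (1/2); t_0 = 2/3; negate the roots.

Prefactor 2/3, argument 1/2: 1F0 with upper {-4/9} over lower {-}. Verdict: binomial (I4) applies (the 1F0 binomial series: exponent 4/9, x = 1/2). Hence: (2/3) * (1/2)^(4/9).


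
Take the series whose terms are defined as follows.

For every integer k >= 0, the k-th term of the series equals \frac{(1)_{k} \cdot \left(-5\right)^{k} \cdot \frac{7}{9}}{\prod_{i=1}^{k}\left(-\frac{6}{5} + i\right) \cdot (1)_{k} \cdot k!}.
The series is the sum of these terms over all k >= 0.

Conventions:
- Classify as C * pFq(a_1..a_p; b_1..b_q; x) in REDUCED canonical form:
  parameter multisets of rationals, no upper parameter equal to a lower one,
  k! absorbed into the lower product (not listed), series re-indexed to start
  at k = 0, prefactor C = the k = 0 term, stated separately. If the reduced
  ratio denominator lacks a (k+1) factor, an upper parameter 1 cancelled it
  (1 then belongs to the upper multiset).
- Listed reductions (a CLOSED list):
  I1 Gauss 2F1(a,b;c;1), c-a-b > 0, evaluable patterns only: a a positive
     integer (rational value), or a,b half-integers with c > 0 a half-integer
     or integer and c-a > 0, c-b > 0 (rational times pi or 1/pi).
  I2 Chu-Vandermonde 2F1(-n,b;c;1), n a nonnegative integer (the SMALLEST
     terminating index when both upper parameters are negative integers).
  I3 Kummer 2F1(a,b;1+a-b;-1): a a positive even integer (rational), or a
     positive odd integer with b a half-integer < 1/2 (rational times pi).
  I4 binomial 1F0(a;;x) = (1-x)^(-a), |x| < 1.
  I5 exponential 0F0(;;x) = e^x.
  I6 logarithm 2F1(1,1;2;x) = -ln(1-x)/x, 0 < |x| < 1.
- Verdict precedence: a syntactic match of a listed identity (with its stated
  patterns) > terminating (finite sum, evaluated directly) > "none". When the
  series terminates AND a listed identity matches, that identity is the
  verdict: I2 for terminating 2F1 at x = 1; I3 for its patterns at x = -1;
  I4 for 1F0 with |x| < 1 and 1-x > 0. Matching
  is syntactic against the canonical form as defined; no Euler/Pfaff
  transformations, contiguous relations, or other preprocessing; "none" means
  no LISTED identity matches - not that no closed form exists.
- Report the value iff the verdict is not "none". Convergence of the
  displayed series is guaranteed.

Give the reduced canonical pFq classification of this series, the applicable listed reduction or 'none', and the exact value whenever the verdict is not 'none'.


Classification (C = \frac{7}{9}): 0F1 with upper {-}, lower {-\frac{1}{5}}, argument x = -5. Verdict: none. A 0F1 with upper {-} fits none of I1-I6 at x = -5; the sum runs forever.

First insight: with t_0 = \frac{7}{9}, the parameter 1 appears in both the upper and lower lists and cancels.
Consecutive-term ratio: r(k) = -5 * 1 / [(k-\frac{1}{5}) (k+1)] - rational in k, leading ratio -5; with t_0 = \frac{7}{9}, classification follows.


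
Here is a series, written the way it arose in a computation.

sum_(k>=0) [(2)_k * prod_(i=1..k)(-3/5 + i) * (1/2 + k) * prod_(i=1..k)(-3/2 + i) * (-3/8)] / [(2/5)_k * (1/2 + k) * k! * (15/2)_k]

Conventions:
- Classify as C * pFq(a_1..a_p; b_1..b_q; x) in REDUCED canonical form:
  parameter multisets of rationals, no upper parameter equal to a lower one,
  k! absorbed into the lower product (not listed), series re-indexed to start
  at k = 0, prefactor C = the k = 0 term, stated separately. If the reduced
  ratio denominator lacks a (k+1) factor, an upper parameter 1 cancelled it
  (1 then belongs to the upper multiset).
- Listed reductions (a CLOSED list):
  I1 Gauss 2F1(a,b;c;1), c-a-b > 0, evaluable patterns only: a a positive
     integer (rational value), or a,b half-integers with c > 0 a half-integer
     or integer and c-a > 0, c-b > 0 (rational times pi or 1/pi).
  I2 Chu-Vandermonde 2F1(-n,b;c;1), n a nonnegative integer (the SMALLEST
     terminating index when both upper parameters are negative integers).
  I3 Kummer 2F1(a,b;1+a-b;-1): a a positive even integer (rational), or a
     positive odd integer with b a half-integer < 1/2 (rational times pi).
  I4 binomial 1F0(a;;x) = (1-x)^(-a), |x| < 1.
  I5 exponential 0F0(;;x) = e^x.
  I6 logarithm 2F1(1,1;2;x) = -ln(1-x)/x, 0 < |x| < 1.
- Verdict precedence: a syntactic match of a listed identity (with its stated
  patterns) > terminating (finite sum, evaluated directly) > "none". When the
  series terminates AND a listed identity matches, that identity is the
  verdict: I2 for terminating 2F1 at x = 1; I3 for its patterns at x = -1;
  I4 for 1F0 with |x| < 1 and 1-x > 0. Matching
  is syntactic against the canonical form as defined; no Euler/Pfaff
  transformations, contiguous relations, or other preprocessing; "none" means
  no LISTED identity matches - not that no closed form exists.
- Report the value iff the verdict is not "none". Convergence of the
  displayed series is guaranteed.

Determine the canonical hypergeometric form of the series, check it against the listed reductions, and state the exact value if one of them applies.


Key step: t_0 = -3/8 here, and the parameter 2/5 appears in both the upper and lower lists and cancels (alongside the other common factor).
Ratio: r(k) = 1 * (k-1/2) (k+2) / [(k+15/2) (k+1)] - rational; roots negated = parameters, x = 1, C = -3/8.

At argument 1: a 2F1 with upper {-1/2, 2}, lower {15/2}, scaled by C = -3/8. Verdict at x = 1: Gauss (I1, integer-parameter pattern) matches (x = 1: the Gamma ratio telescopes since c-a-b = 6 > 0 and a = 2 in Z>0). Exact value: -143/448.


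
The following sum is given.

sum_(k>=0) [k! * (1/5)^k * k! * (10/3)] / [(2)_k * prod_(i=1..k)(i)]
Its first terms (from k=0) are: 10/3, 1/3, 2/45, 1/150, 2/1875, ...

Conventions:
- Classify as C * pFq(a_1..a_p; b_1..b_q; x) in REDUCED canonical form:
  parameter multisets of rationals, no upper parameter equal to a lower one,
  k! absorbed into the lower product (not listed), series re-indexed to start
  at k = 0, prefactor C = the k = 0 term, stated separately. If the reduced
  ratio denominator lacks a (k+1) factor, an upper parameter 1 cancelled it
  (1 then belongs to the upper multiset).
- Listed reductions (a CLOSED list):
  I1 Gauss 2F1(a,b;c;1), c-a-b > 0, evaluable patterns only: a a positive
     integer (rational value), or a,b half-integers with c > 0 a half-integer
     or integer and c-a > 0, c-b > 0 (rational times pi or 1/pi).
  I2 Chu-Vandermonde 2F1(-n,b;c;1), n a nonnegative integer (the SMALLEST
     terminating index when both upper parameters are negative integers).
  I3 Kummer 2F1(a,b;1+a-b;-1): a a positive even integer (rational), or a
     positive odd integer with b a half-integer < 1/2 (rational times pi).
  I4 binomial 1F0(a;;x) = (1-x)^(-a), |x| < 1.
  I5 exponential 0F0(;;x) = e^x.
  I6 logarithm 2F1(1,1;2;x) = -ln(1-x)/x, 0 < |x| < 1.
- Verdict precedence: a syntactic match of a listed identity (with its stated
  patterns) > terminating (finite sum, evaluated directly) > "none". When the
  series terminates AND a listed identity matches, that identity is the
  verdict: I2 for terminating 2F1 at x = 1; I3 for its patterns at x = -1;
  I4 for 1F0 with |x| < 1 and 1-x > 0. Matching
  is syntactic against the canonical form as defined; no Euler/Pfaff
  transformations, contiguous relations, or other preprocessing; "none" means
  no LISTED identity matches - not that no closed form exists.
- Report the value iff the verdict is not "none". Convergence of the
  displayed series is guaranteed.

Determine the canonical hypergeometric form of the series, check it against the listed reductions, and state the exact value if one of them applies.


Classification (C = 10/3): 2F1 with upper {1, 1}, lower {2}, argument x = 1/5. Verdict: this is logarithm (I6) (the logarithm: parameters (1,1;2), x = 1/5). Exact value: (-50/3) * ln(4/5).

Structural cue: with t_0 = 10/3, the factorial ratio (C = 10/3, x = 1/5) (k+a-1)!/(a-1)! is a rising factorial (a)_k.
Consecutive-term ratio: r(k) = (1/5) * (k+1) (k+1) / [(k+2) (k+1)] - poly over poly, x = (1/5) from leading terms; C = 10/3 at k = 0.


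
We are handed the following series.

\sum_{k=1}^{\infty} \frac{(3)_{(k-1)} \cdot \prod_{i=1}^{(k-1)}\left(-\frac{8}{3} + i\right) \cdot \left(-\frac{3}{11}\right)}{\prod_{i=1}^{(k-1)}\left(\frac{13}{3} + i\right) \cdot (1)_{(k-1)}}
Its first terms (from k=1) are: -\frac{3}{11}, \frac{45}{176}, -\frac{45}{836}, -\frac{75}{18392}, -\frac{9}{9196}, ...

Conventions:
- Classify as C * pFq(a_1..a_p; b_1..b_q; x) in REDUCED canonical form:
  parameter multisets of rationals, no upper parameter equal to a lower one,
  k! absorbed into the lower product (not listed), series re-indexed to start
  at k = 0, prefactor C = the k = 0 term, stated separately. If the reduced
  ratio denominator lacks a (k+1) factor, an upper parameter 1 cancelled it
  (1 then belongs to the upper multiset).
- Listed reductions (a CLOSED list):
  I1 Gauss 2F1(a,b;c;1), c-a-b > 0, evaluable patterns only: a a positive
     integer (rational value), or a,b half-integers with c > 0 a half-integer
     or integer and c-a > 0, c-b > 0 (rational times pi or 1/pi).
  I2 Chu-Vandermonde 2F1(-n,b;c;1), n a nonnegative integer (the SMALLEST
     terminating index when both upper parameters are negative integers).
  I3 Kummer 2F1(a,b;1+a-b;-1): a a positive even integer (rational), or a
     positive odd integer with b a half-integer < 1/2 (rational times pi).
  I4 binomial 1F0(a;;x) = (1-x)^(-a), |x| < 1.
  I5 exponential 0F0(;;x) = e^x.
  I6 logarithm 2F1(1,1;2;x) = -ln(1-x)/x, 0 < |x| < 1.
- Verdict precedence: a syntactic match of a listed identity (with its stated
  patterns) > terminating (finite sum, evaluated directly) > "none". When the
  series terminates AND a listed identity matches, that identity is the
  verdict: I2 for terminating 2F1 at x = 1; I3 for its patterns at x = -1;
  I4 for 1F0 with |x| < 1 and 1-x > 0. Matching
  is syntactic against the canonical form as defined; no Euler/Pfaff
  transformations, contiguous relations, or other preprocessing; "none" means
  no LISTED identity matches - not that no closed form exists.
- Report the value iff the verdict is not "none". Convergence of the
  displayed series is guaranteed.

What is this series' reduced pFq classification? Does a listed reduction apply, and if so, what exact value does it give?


Prefactor -\frac{3}{11}, argument 1: 2F1 with upper {-\frac{5}{3}, 3} over lower {\frac{16}{3}}. Verdict: Gauss's theorem (I1) applies (x = 1: the Gamma ratio telescopes since c-a-b = 4 > 0 and a = 3 in Z>0). Sum: -\frac{91}{1188}.

Key observation: x = 1 and the lower running product (C = -3/11) is a rising factorial.
Adjacent-term ratio: r(k) = 1 * (k-\frac{5}{3}) (k+3) / [(k+\frac{16}{3}) (k+1)] - rational in k. x = 1; t_0 = -\frac{3}{11}; negate the roots.
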